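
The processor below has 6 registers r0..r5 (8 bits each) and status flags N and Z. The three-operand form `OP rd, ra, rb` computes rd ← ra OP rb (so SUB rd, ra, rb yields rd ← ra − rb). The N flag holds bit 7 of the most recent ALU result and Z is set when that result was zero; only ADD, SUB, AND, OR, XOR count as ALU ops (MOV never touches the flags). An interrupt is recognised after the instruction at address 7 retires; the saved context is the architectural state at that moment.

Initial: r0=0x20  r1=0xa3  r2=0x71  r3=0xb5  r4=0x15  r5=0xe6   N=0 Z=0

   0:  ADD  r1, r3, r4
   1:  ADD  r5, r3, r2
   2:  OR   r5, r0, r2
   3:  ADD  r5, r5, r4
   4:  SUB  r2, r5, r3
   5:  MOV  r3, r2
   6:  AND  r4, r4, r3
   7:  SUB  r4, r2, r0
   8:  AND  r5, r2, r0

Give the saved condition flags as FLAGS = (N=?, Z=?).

FLAGS = (N=1, Z=0)

after  0: r0=0x20 r1=0xca r2=0x71 r3=0xb5 r4=0x15 r5=0xe6  N=1 Z=0
after  1: r0=0x20 r1=0xca r2=0x71 r3=0xb5 r4=0x15 r5=0x26  N=0 Z=0
after  2: r0=0x20 r1=0xca r2=0x71 r3=0xb5 r4=0x15 r5=0x71  N=0 Z=0
after  3: r0=0x20 r1=0xca r2=0x71 r3=0xb5 r4=0x15 r5=0x86  N=1 Z=0
after  4: r0=0x20 r1=0xca r2=0xd1 r3=0xb5 r4=0x15 r5=0x86  N=1 Z=0
after  5: r0=0x20 r1=0xca r2=0xd1 r3=0xd1 r4=0x15 r5=0x86  N=1 Z=0
after  6: r0=0x20 r1=0xca r2=0xd1 r3=0xd1 r4=0x11 r5=0x86  N=0 Z=0
after  7: r0=0x20 r1=0xca r2=0xd1 r3=0xd1 r4=0xb1 r5=0x86  N=1 Z=0
-- IRQ taken; context saved, return-PC = 8 --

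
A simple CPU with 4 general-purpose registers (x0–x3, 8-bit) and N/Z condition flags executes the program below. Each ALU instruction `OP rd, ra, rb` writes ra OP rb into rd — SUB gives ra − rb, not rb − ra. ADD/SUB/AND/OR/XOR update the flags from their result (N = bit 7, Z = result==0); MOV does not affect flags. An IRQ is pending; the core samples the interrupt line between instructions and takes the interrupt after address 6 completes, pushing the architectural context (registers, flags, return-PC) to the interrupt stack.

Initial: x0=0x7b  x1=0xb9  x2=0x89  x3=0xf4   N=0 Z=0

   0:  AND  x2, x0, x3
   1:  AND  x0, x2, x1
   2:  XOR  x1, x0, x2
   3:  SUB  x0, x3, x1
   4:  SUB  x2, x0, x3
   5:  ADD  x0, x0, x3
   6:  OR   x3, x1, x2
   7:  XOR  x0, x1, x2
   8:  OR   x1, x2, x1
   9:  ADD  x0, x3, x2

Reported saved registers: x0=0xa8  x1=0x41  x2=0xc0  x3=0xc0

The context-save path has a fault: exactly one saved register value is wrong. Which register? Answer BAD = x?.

BAD = x1

after  0: x0=0x7b x1=0xb9 x2=0x70 x3=0xf4  N=0 Z=0
after  1: x0=0x30 x1=0xb9 x2=0x70 x3=0xf4  N=0 Z=0
after  2: x0=0x30 x1=0x40 x2=0x70 x3=0xf4  N=0 Z=0
after  3: x0=0xb4 x1=0x40 x2=0x70 x3=0xf4  N=1 Z=0
after  4: x0=0xb4 x1=0x40 x2=0xc0 x3=0xf4  N=1 Z=0
after  5: x0=0xa8 x1=0x40 x2=0xc0 x3=0xf4  N=1 Z=0
after  6: x0=0xa8 x1=0x40 x2=0xc0 x3=0xc0  N=1 Z=0
-- IRQ taken; context saved, return-PC = 7 --
mismatch: x1: reported 0x41 vs actual 0x40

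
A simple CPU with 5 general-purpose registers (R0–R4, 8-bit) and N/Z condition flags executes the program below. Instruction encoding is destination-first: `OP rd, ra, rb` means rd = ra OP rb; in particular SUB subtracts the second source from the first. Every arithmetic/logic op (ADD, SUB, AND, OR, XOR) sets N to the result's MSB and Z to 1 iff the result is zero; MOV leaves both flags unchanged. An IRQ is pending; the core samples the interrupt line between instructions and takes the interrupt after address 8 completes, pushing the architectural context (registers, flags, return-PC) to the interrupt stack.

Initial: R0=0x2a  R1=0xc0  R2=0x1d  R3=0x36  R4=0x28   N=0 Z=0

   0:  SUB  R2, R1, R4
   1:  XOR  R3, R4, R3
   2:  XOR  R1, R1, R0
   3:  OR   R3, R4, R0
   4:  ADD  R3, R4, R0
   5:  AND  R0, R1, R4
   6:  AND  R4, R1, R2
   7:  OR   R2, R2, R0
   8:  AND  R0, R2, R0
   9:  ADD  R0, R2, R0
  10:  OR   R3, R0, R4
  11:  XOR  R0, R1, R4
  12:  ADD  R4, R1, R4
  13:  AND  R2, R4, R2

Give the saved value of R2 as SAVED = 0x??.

after  0: R0=0x2a R1=0xc0 R2=0x98 R3=0x36 R4=0x28  N=1 Z=0
after  1: R0=0x2a R1=0xc0 R2=0x98 R3=0x1e R4=0x28  N=0 Z=0
after  2: R0=0x2a R1=0xea R2=0x98 R3=0x1e R4=0x28  N=1 Z=0
after  3: R0=0x2a R1=0xea R2=0x98 R3=0x2a R4=0x28  N=0 Z=0
after  4: R0=0x2a R1=0xea R2=0x98 R3=0x52 R4=0x28  N=0 Z=0
after  5: R0=0x28 R1=0xea R2=0x98 R3=0x52 R4=0x28  N=0 Z=0
after  6: R0=0x28 R1=0xea R2=0x98 R3=0x52 R4=0x88  N=1 Z=0
after  7: R0=0x28 R1=0xea R2=0xb8 R3=0x52 R4=0x88  N=1 Z=0
after  8: R0=0x28 R1=0xea R2=0xb8 R3=0x52 R4=0x88  N=0 Z=0
-- IRQ taken; context saved, return-PC = 9 --

SAVED = 0xb8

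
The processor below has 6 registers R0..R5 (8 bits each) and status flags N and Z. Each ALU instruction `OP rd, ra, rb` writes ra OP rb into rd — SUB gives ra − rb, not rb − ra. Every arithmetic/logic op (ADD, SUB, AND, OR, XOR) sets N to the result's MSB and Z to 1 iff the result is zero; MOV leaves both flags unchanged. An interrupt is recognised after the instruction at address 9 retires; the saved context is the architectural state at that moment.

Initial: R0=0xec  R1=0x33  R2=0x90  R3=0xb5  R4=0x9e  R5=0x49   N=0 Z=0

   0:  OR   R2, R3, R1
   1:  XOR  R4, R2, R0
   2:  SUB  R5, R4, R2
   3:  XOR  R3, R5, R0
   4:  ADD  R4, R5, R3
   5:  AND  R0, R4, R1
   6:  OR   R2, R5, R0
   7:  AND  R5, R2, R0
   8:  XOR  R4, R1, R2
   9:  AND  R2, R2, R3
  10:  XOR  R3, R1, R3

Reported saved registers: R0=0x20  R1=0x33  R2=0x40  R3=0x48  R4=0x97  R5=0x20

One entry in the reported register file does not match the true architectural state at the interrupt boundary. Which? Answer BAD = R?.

after  0: R0=0xec R1=0x33 R2=0xb7 R3=0xb5 R4=0x9e R5=0x49  N=1 Z=0
after  1: R0=0xec R1=0x33 R2=0xb7 R3=0xb5 R4=0x5b R5=0x49  N=0 Z=0
after  2: R0=0xec R1=0x33 R2=0xb7 R3=0xb5 R4=0x5b R5=0xa4  N=1 Z=0
after  3: R0=0xec R1=0x33 R2=0xb7 R3=0x48 R4=0x5b R5=0xa4  N=0 Z=0
after  4: R0=0xec R1=0x33 R2=0xb7 R3=0x48 R4=0xec R5=0xa4  N=1 Z=0
after  5: R0=0x20 R1=0x33 R2=0xb7 R3=0x48 R4=0xec R5=0xa4  N=0 Z=0
after  6: R0=0x20 R1=0x33 R2=0xa4 R3=0x48 R4=0xec R5=0xa4  N=1 Z=0
after  7: R0=0x20 R1=0x33 R2=0xa4 R3=0x48 R4=0xec R5=0x20  N=0 Z=0
after  8: R0=0x20 R1=0x33 R2=0xa4 R3=0x48 R4=0x97 R5=0x20  N=1 Z=0
after  9: R0=0x20 R1=0x33 R2=0x00 R3=0x48 R4=0x97 R5=0x20  N=0 Z=1
-- IRQ taken; context saved, return-PC = 10 --
mismatch: R2: reported 0x40 vs actual 0x00

BAD = R2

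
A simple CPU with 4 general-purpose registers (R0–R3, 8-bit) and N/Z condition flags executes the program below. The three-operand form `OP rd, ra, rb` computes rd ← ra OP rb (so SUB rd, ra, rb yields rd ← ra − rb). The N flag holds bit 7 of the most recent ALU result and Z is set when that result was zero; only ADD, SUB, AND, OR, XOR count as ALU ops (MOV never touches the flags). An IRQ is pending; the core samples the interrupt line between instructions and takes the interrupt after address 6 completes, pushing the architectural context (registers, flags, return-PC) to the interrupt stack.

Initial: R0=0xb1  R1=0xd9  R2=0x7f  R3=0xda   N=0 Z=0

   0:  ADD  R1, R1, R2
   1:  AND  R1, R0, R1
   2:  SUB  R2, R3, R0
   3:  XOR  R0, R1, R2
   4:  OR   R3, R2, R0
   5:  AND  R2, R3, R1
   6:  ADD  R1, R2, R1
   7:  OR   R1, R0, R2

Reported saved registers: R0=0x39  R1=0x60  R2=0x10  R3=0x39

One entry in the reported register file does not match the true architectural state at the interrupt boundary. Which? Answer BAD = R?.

BAD = R1

after  0: R0=0xb1 R1=0x58 R2=0x7f R3=0xda  N=0 Z=0
after  1: R0=0xb1 R1=0x10 R2=0x7f R3=0xda  N=0 Z=0
after  2: R0=0xb1 R1=0x10 R2=0x29 R3=0xda  N=0 Z=0
after  3: R0=0x39 R1=0x10 R2=0x29 R3=0xda  N=0 Z=0
after  4: R0=0x39 R1=0x10 R2=0x29 R3=0x39  N=0 Z=0
after  5: R0=0x39 R1=0x10 R2=0x10 R3=0x39  N=0 Z=0
after  6: R0=0x39 R1=0x20 R2=0x10 R3=0x39  N=0 Z=0
-- IRQ taken; context saved, return-PC = 7 --
mismatch: R1: reported 0x60 vs actual 0x20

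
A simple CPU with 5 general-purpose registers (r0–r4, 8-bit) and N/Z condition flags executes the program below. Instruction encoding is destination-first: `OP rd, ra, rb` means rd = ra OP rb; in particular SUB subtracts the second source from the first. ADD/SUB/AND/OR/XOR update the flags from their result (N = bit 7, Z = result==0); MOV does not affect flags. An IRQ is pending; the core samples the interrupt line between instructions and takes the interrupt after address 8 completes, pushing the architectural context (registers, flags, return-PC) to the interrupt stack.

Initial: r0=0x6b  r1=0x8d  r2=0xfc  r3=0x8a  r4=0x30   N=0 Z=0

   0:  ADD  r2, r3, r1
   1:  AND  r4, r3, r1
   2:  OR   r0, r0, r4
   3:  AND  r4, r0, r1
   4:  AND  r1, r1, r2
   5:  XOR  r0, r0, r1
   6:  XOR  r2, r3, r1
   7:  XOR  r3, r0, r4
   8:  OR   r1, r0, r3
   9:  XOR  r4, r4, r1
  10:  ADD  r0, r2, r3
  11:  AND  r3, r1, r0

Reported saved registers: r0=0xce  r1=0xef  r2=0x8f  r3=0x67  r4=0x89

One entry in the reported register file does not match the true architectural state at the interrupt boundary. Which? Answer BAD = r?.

BAD = r0

after  0: r0=0x6b r1=0x8d r2=0x17 r3=0x8a r4=0x30  N=0 Z=0
after  1: r0=0x6b r1=0x8d r2=0x17 r3=0x8a r4=0x88  N=1 Z=0
after  2: r0=0xeb r1=0x8d r2=0x17 r3=0x8a r4=0x88  N=1 Z=0
after  3: r0=0xeb r1=0x8d r2=0x17 r3=0x8a r4=0x89  N=1 Z=0
after  4: r0=0xeb r1=0x05 r2=0x17 r3=0x8a r4=0x89  N=0 Z=0
after  5: r0=0xee r1=0x05 r2=0x17 r3=0x8a r4=0x89  N=1 Z=0
after  6: r0=0xee r1=0x05 r2=0x8f r3=0x8a r4=0x89  N=1 Z=0
after  7: r0=0xee r1=0x05 r2=0x8f r3=0x67 r4=0x89  N=0 Z=0
after  8: r0=0xee r1=0xef r2=0x8f r3=0x67 r4=0x89  N=1 Z=0
-- IRQ taken; context saved, return-PC = 9 --
mismatch: r0: reported 0xce vs actual 0xee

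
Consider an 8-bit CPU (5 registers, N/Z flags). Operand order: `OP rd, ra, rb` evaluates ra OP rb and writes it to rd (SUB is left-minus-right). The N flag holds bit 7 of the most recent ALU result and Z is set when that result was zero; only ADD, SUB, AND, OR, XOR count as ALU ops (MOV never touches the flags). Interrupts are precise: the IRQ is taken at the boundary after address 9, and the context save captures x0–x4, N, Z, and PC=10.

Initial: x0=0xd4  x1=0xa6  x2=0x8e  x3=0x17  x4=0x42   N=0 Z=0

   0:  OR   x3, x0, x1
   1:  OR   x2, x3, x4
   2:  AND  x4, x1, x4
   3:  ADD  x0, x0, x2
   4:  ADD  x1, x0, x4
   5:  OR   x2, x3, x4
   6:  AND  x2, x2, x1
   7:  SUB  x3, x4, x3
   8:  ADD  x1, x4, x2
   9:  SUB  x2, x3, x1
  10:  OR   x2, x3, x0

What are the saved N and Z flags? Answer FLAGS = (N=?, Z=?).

after  0: x0=0xd4 x1=0xa6 x2=0x8e x3=0xf6 x4=0x42  N=1 Z=0
after  1: x0=0xd4 x1=0xa6 x2=0xf6 x3=0xf6 x4=0x42  N=1 Z=0
after  2: x0=0xd4 x1=0xa6 x2=0xf6 x3=0xf6 x4=0x02  N=0 Z=0
after  3: x0=0xca x1=0xa6 x2=0xf6 x3=0xf6 x4=0x02  N=1 Z=0
after  4: x0=0xca x1=0xcc x2=0xf6 x3=0xf6 x4=0x02  N=1 Z=0
after  5: x0=0xca x1=0xcc x2=0xf6 x3=0xf6 x4=0x02  N=1 Z=0
after  6: x0=0xca x1=0xcc x2=0xc4 x3=0xf6 x4=0x02  N=1 Z=0
after  7: x0=0xca x1=0xcc x2=0xc4 x3=0x0c x4=0x02  N=0 Z=0
after  8: x0=0xca x1=0xc6 x2=0xc4 x3=0x0c x4=0x02  N=1 Z=0
after  9: x0=0xca x1=0xc6 x2=0x46 x3=0x0c x4=0x02  N=0 Z=0
-- IRQ taken; context saved, return-PC = 10 --

FLAGS = (N=0, Z=0)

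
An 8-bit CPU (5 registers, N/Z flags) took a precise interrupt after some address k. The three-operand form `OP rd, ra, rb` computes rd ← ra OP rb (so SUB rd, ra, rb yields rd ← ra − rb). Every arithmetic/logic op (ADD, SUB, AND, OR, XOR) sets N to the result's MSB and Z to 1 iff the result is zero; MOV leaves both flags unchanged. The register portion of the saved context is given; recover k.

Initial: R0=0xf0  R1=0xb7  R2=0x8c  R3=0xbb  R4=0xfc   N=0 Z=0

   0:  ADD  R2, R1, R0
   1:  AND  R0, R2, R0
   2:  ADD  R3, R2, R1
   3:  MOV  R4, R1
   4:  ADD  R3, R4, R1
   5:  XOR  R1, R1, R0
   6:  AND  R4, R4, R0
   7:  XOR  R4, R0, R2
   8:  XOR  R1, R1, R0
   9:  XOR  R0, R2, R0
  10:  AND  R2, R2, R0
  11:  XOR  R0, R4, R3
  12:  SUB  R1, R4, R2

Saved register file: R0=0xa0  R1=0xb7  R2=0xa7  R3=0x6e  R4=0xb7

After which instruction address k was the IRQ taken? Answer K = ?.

K = 4

after  0: R0=0xf0 R1=0xb7 R2=0xa7 R3=0xbb R4=0xfc  N=1 Z=0
after  1: R0=0xa0 R1=0xb7 R2=0xa7 R3=0xbb R4=0xfc  N=1 Z=0
after  2: R0=0xa0 R1=0xb7 R2=0xa7 R3=0x5e R4=0xfc  N=0 Z=0
after  3: R0=0xa0 R1=0xb7 R2=0xa7 R3=0x5e R4=0xb7  N=0 Z=0
after  4: R0=0xa0 R1=0xb7 R2=0xa7 R3=0x6e R4=0xb7  N=0 Z=0
-- IRQ taken; context saved, return-PC = 5 --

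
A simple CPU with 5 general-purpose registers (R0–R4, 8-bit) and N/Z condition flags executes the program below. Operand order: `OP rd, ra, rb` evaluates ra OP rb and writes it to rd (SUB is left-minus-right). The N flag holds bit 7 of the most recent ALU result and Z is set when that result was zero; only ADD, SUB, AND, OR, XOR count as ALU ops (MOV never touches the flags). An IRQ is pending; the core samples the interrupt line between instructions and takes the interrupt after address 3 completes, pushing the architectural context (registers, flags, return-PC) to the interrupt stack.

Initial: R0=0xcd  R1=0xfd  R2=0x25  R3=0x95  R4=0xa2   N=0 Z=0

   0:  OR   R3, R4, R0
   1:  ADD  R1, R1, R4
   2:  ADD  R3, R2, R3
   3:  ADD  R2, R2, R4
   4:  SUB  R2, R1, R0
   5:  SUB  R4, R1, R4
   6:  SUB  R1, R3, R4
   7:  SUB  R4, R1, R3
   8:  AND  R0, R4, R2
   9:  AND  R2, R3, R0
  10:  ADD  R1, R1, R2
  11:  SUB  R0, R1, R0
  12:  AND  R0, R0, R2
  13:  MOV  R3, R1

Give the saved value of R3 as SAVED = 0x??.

after  0: R0=0xcd R1=0xfd R2=0x25 R3=0xef R4=0xa2  N=1 Z=0
after  1: R0=0xcd R1=0x9f R2=0x25 R3=0xef R4=0xa2  N=1 Z=0
after  2: R0=0xcd R1=0x9f R2=0x25 R3=0x14 R4=0xa2  N=0 Z=0
after  3: R0=0xcd R1=0x9f R2=0xc7 R3=0x14 R4=0xa2  N=1 Z=0
-- IRQ taken; context saved, return-PC = 4 --

SAVED = 0x14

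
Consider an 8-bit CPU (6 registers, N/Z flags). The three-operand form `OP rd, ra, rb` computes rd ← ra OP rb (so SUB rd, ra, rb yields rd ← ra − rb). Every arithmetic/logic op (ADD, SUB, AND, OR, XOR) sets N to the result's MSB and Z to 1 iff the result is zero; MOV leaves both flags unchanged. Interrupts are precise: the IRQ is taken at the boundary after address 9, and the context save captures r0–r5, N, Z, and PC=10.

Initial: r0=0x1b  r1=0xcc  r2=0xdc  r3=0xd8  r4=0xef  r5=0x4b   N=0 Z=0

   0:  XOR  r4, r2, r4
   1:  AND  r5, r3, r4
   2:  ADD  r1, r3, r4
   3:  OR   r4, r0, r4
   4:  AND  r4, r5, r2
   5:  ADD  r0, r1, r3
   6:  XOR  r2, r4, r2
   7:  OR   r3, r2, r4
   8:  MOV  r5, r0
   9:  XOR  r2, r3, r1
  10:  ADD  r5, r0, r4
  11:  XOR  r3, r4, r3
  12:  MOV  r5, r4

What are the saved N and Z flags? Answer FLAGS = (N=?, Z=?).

FLAGS = (N=1, Z=0)

after  0: r0=0x1b r1=0xcc r2=0xdc r3=0xd8 r4=0x33 r5=0x4b  N=0 Z=0
after  1: r0=0x1b r1=0xcc r2=0xdc r3=0xd8 r4=0x33 r5=0x10  N=0 Z=0
after  2: r0=0x1b r1=0x0b r2=0xdc r3=0xd8 r4=0x33 r5=0x10  N=0 Z=0
after  3: r0=0x1b r1=0x0b r2=0xdc r3=0xd8 r4=0x3b r5=0x10  N=0 Z=0
after  4: r0=0x1b r1=0x0b r2=0xdc r3=0xd8 r4=0x10 r5=0x10  N=0 Z=0
after  5: r0=0xe3 r1=0x0b r2=0xdc r3=0xd8 r4=0x10 r5=0x10  N=1 Z=0
after  6: r0=0xe3 r1=0x0b r2=0xcc r3=0xd8 r4=0x10 r5=0x10  N=1 Z=0
after  7: r0=0xe3 r1=0x0b r2=0xcc r3=0xdc r4=0x10 r5=0x10  N=1 Z=0
after  8: r0=0xe3 r1=0x0b r2=0xcc r3=0xdc r4=0x10 r5=0xe3  N=1 Z=0
after  9: r0=0xe3 r1=0x0b r2=0xd7 r3=0xdc r4=0x10 r5=0xe3  N=1 Z=0
-- IRQ taken; context saved, return-PC = 10 --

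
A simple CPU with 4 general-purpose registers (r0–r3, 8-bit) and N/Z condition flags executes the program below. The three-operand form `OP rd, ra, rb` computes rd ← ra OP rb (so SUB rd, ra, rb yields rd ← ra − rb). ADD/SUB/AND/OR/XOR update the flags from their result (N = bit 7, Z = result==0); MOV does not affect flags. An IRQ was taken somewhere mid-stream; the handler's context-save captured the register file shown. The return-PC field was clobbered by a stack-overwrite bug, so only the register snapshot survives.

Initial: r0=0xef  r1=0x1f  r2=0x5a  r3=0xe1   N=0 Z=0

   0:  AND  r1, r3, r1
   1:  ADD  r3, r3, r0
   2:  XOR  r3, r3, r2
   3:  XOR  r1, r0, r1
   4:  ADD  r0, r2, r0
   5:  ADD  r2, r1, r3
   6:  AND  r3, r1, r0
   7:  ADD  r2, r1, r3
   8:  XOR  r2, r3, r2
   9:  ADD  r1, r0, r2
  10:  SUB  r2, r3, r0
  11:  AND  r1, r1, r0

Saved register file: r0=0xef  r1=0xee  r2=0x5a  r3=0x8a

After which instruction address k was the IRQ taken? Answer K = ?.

K = 3

after  0: r0=0xef r1=0x01 r2=0x5a r3=0xe1  N=0 Z=0
after  1: r0=0xef r1=0x01 r2=0x5a r3=0xd0  N=1 Z=0
after  2: r0=0xef r1=0x01 r2=0x5a r3=0x8a  N=1 Z=0
after  3: r0=0xef r1=0xee r2=0x5a r3=0x8a  N=1 Z=0
-- IRQ taken; context saved, return-PC = 4 --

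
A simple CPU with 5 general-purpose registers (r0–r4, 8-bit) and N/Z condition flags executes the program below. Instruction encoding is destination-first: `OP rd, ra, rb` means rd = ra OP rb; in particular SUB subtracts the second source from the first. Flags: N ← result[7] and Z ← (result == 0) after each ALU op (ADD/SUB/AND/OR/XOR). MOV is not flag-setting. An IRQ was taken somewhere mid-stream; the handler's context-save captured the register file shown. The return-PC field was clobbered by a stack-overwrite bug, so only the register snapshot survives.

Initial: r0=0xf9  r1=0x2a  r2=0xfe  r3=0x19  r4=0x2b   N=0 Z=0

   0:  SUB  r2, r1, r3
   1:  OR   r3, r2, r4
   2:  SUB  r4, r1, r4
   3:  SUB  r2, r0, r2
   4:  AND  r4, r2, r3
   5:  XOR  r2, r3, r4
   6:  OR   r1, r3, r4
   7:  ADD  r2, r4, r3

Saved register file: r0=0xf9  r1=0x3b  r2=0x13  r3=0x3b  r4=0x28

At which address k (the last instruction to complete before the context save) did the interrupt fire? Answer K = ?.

K = 6

after  0: r0=0xf9 r1=0x2a r2=0x11 r3=0x19 r4=0x2b  N=0 Z=0
after  1: r0=0xf9 r1=0x2a r2=0x11 r3=0x3b r4=0x2b  N=0 Z=0
after  2: r0=0xf9 r1=0x2a r2=0x11 r3=0x3b r4=0xff  N=1 Z=0
after  3: r0=0xf9 r1=0x2a r2=0xe8 r3=0x3b r4=0xff  N=1 Z=0
after  4: r0=0xf9 r1=0x2a r2=0xe8 r3=0x3b r4=0x28  N=0 Z=0
after  5: r0=0xf9 r1=0x2a r2=0x13 r3=0x3b r4=0x28  N=0 Z=0
after  6: r0=0xf9 r1=0x3b r2=0x13 r3=0x3b r4=0x28  N=0 Z=0
-- IRQ taken; context saved, return-PC = 7 --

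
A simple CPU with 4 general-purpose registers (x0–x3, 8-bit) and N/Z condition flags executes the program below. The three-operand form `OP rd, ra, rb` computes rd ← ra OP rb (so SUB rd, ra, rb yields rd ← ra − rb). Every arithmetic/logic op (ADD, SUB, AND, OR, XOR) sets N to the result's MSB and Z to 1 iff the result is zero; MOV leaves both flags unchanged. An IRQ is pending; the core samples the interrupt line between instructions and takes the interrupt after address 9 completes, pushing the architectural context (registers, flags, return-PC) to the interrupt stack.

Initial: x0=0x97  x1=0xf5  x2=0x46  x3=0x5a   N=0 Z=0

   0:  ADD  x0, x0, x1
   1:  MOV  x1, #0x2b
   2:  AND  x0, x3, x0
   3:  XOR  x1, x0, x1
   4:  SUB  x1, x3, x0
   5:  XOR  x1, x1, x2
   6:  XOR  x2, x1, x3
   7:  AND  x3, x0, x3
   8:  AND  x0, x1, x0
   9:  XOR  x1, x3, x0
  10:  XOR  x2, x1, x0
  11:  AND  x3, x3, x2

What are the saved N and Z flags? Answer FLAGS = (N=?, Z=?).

FLAGS = (N=0, Z=0)

after  0: x0=0x8c x1=0xf5 x2=0x46 x3=0x5a  N=1 Z=0
after  1: x0=0x8c x1=0x2b x2=0x46 x3=0x5a  N=1 Z=0
after  2: x0=0x08 x1=0x2b x2=0x46 x3=0x5a  N=0 Z=0
after  3: x0=0x08 x1=0x23 x2=0x46 x3=0x5a  N=0 Z=0
after  4: x0=0x08 x1=0x52 x2=0x46 x3=0x5a  N=0 Z=0
after  5: x0=0x08 x1=0x14 x2=0x46 x3=0x5a  N=0 Z=0
after  6: x0=0x08 x1=0x14 x2=0x4e x3=0x5a  N=0 Z=0
after  7: x0=0x08 x1=0x14 x2=0x4e x3=0x08  N=0 Z=0
after  8: x0=0x00 x1=0x14 x2=0x4e x3=0x08  N=0 Z=1
after  9: x0=0x00 x1=0x08 x2=0x4e x3=0x08  N=0 Z=0
-- IRQ taken; context saved, return-PC = 10 --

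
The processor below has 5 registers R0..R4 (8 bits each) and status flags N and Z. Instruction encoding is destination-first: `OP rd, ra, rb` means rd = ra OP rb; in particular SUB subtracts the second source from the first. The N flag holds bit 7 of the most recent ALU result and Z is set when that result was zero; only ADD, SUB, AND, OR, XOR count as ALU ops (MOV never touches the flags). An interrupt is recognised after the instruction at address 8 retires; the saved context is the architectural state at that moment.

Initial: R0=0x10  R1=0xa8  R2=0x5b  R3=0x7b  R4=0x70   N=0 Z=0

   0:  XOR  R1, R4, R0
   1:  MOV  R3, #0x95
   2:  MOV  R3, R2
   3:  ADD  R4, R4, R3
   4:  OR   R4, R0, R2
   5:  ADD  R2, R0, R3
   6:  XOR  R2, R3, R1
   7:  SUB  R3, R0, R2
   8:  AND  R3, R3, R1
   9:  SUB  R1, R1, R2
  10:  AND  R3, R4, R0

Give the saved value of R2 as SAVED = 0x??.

after  0: R0=0x10 R1=0x60 R2=0x5b R3=0x7b R4=0x70  N=0 Z=0
after  1: R0=0x10 R1=0x60 R2=0x5b R3=0x95 R4=0x70  N=0 Z=0
after  2: R0=0x10 R1=0x60 R2=0x5b R3=0x5b R4=0x70  N=0 Z=0
after  3: R0=0x10 R1=0x60 R2=0x5b R3=0x5b R4=0xcb  N=1 Z=0
after  4: R0=0x10 R1=0x60 R2=0x5b R3=0x5b R4=0x5b  N=0 Z=0
after  5: R0=0x10 R1=0x60 R2=0x6b R3=0x5b R4=0x5b  N=0 Z=0
after  6: R0=0x10 R1=0x60 R2=0x3b R3=0x5b R4=0x5b  N=0 Z=0
after  7: R0=0x10 R1=0x60 R2=0x3b R3=0xd5 R4=0x5b  N=1 Z=0
after  8: R0=0x10 R1=0x60 R2=0x3b R3=0x40 R4=0x5b  N=0 Z=0
-- IRQ taken; context saved, return-PC = 9 --

SAVED = 0x3b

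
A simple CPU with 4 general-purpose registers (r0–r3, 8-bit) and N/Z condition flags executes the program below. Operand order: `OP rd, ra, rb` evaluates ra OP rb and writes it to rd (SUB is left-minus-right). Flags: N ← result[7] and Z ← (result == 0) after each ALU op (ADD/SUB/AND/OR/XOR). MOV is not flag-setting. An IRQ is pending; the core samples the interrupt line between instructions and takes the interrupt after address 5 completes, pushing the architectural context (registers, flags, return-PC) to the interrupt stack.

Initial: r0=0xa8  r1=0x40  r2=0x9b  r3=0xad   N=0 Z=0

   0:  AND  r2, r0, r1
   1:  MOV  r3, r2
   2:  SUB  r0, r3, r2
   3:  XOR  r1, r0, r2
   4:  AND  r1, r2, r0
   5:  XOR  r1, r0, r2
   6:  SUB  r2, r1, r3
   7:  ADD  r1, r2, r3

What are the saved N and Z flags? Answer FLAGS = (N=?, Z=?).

FLAGS = (N=0, Z=1)

after  0: r0=0xa8 r1=0x40 r2=0x00 r3=0xad  N=0 Z=1
after  1: r0=0xa8 r1=0x40 r2=0x00 r3=0x00  N=0 Z=1
after  2: r0=0x00 r1=0x40 r2=0x00 r3=0x00  N=0 Z=1
after  3: r0=0x00 r1=0x00 r2=0x00 r3=0x00  N=0 Z=1
after  4: r0=0x00 r1=0x00 r2=0x00 r3=0x00  N=0 Z=1
after  5: r0=0x00 r1=0x00 r2=0x00 r3=0x00  N=0 Z=1
-- IRQ taken; context saved, return-PC = 6 --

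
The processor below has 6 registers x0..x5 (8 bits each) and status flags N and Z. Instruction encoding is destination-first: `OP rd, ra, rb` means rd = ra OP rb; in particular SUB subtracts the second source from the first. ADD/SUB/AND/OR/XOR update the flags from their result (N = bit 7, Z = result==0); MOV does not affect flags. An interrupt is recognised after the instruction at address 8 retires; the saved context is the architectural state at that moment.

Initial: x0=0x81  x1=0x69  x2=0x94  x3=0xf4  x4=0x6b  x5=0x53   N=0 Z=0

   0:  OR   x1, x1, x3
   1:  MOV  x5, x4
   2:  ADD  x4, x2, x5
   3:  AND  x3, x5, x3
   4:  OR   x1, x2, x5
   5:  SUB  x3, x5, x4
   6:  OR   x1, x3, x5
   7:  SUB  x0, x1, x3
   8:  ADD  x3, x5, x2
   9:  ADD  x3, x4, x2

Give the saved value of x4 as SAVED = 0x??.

after  0: x0=0x81 x1=0xfd x2=0x94 x3=0xf4 x4=0x6b x5=0x53  N=1 Z=0
after  1: x0=0x81 x1=0xfd x2=0x94 x3=0xf4 x4=0x6b x5=0x6b  N=1 Z=0
after  2: x0=0x81 x1=0xfd x2=0x94 x3=0xf4 x4=0xff x5=0x6b  N=1 Z=0
after  3: x0=0x81 x1=0xfd x2=0x94 x3=0x60 x4=0xff x5=0x6b  N=0 Z=0
after  4: x0=0x81 x1=0xff x2=0x94 x3=0x60 x4=0xff x5=0x6b  N=1 Z=0
after  5: x0=0x81 x1=0xff x2=0x94 x3=0x6c x4=0xff x5=0x6b  N=0 Z=0
after  6: x0=0x81 x1=0x6f x2=0x94 x3=0x6c x4=0xff x5=0x6b  N=0 Z=0
after  7: x0=0x03 x1=0x6f x2=0x94 x3=0x6c x4=0xff x5=0x6b  N=0 Z=0
after  8: x0=0x03 x1=0x6f x2=0x94 x3=0xff x4=0xff x5=0x6b  N=1 Z=0
-- IRQ taken; context saved, return-PC = 9 --

SAVED = 0xff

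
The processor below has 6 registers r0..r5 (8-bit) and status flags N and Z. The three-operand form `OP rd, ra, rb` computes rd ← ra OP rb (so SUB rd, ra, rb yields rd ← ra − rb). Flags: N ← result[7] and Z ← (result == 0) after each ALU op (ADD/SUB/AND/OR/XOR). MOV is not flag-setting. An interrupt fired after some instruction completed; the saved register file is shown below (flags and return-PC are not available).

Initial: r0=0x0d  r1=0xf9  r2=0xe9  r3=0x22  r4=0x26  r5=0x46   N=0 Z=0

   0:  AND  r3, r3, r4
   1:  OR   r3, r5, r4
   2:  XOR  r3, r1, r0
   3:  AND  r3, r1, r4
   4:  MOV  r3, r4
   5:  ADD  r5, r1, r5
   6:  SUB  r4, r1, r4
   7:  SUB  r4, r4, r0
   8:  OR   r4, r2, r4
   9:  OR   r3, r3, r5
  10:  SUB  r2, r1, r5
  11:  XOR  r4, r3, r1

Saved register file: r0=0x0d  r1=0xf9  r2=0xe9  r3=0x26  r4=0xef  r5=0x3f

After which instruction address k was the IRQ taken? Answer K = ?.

after  0: r0=0x0d r1=0xf9 r2=0xe9 r3=0x22 r4=0x26 r5=0x46  N=0 Z=0
after  1: r0=0x0d r1=0xf9 r2=0xe9 r3=0x66 r4=0x26 r5=0x46  N=0 Z=0
after  2: r0=0x0d r1=0xf9 r2=0xe9 r3=0xf4 r4=0x26 r5=0x46  N=1 Z=0
after  3: r0=0x0d r1=0xf9 r2=0xe9 r3=0x20 r4=0x26 r5=0x46  N=0 Z=0
after  4: r0=0x0d r1=0xf9 r2=0xe9 r3=0x26 r4=0x26 r5=0x46  N=0 Z=0
after  5: r0=0x0d r1=0xf9 r2=0xe9 r3=0x26 r4=0x26 r5=0x3f  N=0 Z=0
after  6: r0=0x0d r1=0xf9 r2=0xe9 r3=0x26 r4=0xd3 r5=0x3f  N=1 Z=0
after  7: r0=0x0d r1=0xf9 r2=0xe9 r3=0x26 r4=0xc6 r5=0x3f  N=1 Z=0
after  8: r0=0x0d r1=0xf9 r2=0xe9 r3=0x26 r4=0xef r5=0x3f  N=1 Z=0
-- IRQ taken; context saved, return-PC = 9 --

K = 8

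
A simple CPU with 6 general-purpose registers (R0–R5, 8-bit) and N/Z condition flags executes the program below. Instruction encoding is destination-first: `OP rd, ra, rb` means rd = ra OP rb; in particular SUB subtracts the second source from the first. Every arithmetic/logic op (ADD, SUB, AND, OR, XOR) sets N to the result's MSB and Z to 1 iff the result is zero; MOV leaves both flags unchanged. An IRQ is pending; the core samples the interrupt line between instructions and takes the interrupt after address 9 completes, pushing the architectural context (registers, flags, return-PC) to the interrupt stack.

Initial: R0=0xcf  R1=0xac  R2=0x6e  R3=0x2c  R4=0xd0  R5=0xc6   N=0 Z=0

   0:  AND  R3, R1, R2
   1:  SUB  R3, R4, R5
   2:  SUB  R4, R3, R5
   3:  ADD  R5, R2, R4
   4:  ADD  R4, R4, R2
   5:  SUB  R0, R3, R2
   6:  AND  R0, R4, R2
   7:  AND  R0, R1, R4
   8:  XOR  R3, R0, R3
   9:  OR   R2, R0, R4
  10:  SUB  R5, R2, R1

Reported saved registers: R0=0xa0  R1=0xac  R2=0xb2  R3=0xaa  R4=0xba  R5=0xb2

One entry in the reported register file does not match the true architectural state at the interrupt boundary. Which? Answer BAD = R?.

BAD = R4

after  0: R0=0xcf R1=0xac R2=0x6e R3=0x2c R4=0xd0 R5=0xc6  N=0 Z=0
after  1: R0=0xcf R1=0xac R2=0x6e R3=0x0a R4=0xd0 R5=0xc6  N=0 Z=0
after  2: R0=0xcf R1=0xac R2=0x6e R3=0x0a R4=0x44 R5=0xc6  N=0 Z=0
after  3: R0=0xcf R1=0xac R2=0x6e R3=0x0a R4=0x44 R5=0xb2  N=1 Z=0
after  4: R0=0xcf R1=0xac R2=0x6e R3=0x0a R4=0xb2 R5=0xb2  N=1 Z=0
after  5: R0=0x9c R1=0xac R2=0x6e R3=0x0a R4=0xb2 R5=0xb2  N=1 Z=0
after  6: R0=0x22 R1=0xac R2=0x6e R3=0x0a R4=0xb2 R5=0xb2  N=0 Z=0
after  7: R0=0xa0 R1=0xac R2=0x6e R3=0x0a R4=0xb2 R5=0xb2  N=1 Z=0
after  8: R0=0xa0 R1=0xac R2=0x6e R3=0xaa R4=0xb2 R5=0xb2  N=1 Z=0
after  9: R0=0xa0 R1=0xac R2=0xb2 R3=0xaa R4=0xb2 R5=0xb2  N=1 Z=0
-- IRQ taken; context saved, return-PC = 10 --
mismatch: R4: reported 0xba vs actual 0xb2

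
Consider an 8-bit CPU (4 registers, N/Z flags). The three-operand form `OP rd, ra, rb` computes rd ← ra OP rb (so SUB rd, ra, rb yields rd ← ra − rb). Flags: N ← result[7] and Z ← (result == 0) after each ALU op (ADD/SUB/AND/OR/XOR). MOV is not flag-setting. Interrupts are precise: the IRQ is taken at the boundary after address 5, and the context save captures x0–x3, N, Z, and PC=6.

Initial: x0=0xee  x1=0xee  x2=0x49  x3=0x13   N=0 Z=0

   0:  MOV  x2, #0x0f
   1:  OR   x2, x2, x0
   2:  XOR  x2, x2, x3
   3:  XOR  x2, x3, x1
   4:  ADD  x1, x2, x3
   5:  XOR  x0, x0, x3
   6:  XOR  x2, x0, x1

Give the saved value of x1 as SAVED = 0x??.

after  0: x0=0xee x1=0xee x2=0x0f x3=0x13  N=0 Z=0
after  1: x0=0xee x1=0xee x2=0xef x3=0x13  N=1 Z=0
after  2: x0=0xee x1=0xee x2=0xfc x3=0x13  N=1 Z=0
after  3: x0=0xee x1=0xee x2=0xfd x3=0x13  N=1 Z=0
after  4: x0=0xee x1=0x10 x2=0xfd x3=0x13  N=0 Z=0
after  5: x0=0xfd x1=0x10 x2=0xfd x3=0x13  N=1 Z=0
-- IRQ taken; context saved, return-PC = 6 --

SAVED = 0x10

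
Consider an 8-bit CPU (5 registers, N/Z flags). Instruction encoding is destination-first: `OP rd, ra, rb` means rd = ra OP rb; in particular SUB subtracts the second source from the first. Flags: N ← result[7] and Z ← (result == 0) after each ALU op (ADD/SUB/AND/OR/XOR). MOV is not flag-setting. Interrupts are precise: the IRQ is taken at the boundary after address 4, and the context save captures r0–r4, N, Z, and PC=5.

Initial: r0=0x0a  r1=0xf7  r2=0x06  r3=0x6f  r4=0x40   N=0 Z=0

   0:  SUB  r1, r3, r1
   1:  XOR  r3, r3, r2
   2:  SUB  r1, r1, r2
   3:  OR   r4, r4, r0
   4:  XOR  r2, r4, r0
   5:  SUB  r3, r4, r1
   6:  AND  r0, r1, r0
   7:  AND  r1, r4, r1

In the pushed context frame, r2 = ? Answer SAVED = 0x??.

after  0: r0=0x0a r1=0x78 r2=0x06 r3=0x6f r4=0x40  N=0 Z=0
after  1: r0=0x0a r1=0x78 r2=0x06 r3=0x69 r4=0x40  N=0 Z=0
after  2: r0=0x0a r1=0x72 r2=0x06 r3=0x69 r4=0x40  N=0 Z=0
after  3: r0=0x0a r1=0x72 r2=0x06 r3=0x69 r4=0x4a  N=0 Z=0
after  4: r0=0x0a r1=0x72 r2=0x40 r3=0x69 r4=0x4a  N=0 Z=0
-- IRQ taken; context saved, return-PC = 5 --

SAVED = 0x40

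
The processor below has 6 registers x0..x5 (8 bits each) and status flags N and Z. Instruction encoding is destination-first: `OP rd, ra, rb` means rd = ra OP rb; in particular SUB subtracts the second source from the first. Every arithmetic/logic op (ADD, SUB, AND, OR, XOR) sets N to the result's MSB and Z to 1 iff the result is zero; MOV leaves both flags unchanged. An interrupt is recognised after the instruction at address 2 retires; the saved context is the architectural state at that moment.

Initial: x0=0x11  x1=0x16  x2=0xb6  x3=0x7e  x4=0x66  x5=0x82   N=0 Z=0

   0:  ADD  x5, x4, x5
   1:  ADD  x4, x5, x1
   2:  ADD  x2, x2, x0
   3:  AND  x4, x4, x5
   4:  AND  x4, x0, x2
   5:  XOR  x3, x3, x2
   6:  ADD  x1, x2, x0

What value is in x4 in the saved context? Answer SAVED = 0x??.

SAVED = 0xfe

after  0: x0=0x11 x1=0x16 x2=0xb6 x3=0x7e x4=0x66 x5=0xe8  N=1 Z=0
after  1: x0=0x11 x1=0x16 x2=0xb6 x3=0x7e x4=0xfe x5=0xe8  N=1 Z=0
after  2: x0=0x11 x1=0x16 x2=0xc7 x3=0x7e x4=0xfe x5=0xe8  N=1 Z=0
-- IRQ taken; context saved, return-PC = 3 --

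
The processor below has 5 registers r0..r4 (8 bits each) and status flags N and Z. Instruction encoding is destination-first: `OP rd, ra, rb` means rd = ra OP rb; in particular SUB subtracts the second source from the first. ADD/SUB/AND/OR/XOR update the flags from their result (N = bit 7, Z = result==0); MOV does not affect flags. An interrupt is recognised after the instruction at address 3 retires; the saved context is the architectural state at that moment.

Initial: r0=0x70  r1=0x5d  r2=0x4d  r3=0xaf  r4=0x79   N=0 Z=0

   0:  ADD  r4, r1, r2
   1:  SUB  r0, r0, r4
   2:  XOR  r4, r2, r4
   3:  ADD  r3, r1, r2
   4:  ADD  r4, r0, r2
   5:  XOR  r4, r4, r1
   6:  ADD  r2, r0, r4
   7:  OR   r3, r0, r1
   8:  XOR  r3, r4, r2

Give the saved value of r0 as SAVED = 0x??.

SAVED = 0xc6

after  0: r0=0x70 r1=0x5d r2=0x4d r3=0xaf r4=0xaa  N=1 Z=0
after  1: r0=0xc6 r1=0x5d r2=0x4d r3=0xaf r4=0xaa  N=1 Z=0
after  2: r0=0xc6 r1=0x5d r2=0x4d r3=0xaf r4=0xe7  N=1 Z=0
after  3: r0=0xc6 r1=0x5d r2=0x4d r3=0xaa r4=0xe7  N=1 Z=0
-- IRQ taken; context saved, return-PC = 4 --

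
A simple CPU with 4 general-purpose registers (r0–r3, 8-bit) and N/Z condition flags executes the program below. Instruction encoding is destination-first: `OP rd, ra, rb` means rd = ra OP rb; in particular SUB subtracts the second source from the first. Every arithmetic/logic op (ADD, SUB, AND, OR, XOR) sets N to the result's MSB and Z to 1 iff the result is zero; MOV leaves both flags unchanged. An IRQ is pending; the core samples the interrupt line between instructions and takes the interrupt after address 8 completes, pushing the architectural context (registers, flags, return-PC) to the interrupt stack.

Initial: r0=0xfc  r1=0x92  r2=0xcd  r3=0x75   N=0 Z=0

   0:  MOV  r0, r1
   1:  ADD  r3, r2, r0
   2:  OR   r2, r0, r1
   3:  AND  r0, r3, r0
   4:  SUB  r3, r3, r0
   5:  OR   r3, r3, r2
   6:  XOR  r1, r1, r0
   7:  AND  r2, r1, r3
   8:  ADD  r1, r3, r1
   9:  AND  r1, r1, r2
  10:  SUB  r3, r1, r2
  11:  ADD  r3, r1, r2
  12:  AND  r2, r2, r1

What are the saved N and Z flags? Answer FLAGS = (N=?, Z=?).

after  0: r0=0x92 r1=0x92 r2=0xcd r3=0x75  N=0 Z=0
after  1: r0=0x92 r1=0x92 r2=0xcd r3=0x5f  N=0 Z=0
after  2: r0=0x92 r1=0x92 r2=0x92 r3=0x5f  N=1 Z=0
after  3: r0=0x12 r1=0x92 r2=0x92 r3=0x5f  N=0 Z=0
after  4: r0=0x12 r1=0x92 r2=0x92 r3=0x4d  N=0 Z=0
after  5: r0=0x12 r1=0x92 r2=0x92 r3=0xdf  N=1 Z=0
after  6: r0=0x12 r1=0x80 r2=0x92 r3=0xdf  N=1 Z=0
after  7: r0=0x12 r1=0x80 r2=0x80 r3=0xdf  N=1 Z=0
after  8: r0=0x12 r1=0x5f r2=0x80 r3=0xdf  N=0 Z=0
-- IRQ taken; context saved, return-PC = 9 --

FLAGS = (N=0, Z=0)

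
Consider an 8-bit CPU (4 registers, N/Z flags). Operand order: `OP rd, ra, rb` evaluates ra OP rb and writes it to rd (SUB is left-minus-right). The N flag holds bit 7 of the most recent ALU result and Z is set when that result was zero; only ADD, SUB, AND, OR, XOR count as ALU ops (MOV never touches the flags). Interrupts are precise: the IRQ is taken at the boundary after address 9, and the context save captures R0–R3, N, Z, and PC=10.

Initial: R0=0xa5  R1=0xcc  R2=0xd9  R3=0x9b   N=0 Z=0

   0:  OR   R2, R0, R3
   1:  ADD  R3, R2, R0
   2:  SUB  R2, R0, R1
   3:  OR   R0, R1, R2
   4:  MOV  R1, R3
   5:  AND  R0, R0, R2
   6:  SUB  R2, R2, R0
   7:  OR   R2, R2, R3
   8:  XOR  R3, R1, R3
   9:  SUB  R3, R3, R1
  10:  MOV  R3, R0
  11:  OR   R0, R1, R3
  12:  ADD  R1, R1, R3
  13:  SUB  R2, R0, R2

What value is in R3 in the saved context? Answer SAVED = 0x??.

SAVED = 0x9c

after  0: R0=0xa5 R1=0xcc R2=0xbf R3=0x9b  N=1 Z=0
after  1: R0=0xa5 R1=0xcc R2=0xbf R3=0x64  N=0 Z=0
after  2: R0=0xa5 R1=0xcc R2=0xd9 R3=0x64  N=1 Z=0
after  3: R0=0xdd R1=0xcc R2=0xd9 R3=0x64  N=1 Z=0
after  4: R0=0xdd R1=0x64 R2=0xd9 R3=0x64  N=1 Z=0
after  5: R0=0xd9 R1=0x64 R2=0xd9 R3=0x64  N=1 Z=0
after  6: R0=0xd9 R1=0x64 R2=0x00 R3=0x64  N=0 Z=1
after  7: R0=0xd9 R1=0x64 R2=0x64 R3=0x64  N=0 Z=0
after  8: R0=0xd9 R1=0x64 R2=0x64 R3=0x00  N=0 Z=1
after  9: R0=0xd9 R1=0x64 R2=0x64 R3=0x9c  N=1 Z=0
-- IRQ taken; context saved, return-PC = 10 --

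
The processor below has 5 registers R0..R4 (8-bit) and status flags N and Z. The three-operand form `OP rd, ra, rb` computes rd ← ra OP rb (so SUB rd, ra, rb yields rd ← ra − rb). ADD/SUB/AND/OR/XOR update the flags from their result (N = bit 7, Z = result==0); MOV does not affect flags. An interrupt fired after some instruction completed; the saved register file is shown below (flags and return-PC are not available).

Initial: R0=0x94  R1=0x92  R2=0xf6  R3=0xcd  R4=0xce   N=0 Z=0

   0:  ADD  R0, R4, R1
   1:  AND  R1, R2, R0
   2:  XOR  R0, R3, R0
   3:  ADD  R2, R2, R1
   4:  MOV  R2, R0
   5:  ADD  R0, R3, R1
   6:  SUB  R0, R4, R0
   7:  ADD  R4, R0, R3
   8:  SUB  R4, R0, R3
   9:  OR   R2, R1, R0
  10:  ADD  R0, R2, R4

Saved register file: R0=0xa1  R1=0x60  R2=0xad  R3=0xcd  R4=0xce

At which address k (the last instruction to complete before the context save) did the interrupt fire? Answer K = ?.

after  0: R0=0x60 R1=0x92 R2=0xf6 R3=0xcd R4=0xce  N=0 Z=0
after  1: R0=0x60 R1=0x60 R2=0xf6 R3=0xcd R4=0xce  N=0 Z=0
after  2: R0=0xad R1=0x60 R2=0xf6 R3=0xcd R4=0xce  N=1 Z=0
after  3: R0=0xad R1=0x60 R2=0x56 R3=0xcd R4=0xce  N=0 Z=0
after  4: R0=0xad R1=0x60 R2=0xad R3=0xcd R4=0xce  N=0 Z=0
after  5: R0=0x2d R1=0x60 R2=0xad R3=0xcd R4=0xce  N=0 Z=0
after  6: R0=0xa1 R1=0x60 R2=0xad R3=0xcd R4=0xce  N=1 Z=0
-- IRQ taken; context saved, return-PC = 7 --

K = 6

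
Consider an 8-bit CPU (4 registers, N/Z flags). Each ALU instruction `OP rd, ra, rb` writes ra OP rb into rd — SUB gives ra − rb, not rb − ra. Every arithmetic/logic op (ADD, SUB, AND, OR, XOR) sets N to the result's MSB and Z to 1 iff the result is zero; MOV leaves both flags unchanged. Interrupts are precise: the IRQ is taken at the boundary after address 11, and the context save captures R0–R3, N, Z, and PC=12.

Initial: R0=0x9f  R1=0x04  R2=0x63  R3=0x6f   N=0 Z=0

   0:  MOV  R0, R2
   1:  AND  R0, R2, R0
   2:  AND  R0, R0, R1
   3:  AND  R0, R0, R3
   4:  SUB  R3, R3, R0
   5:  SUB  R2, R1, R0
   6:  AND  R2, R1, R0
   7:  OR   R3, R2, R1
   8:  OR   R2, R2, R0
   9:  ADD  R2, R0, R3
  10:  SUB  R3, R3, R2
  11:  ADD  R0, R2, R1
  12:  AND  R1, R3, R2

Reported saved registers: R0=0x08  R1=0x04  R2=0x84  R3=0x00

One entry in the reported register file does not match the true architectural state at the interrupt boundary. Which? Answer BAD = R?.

BAD = R2

after  0: R0=0x63 R1=0x04 R2=0x63 R3=0x6f  N=0 Z=0
after  1: R0=0x63 R1=0x04 R2=0x63 R3=0x6f  N=0 Z=0
after  2: R0=0x00 R1=0x04 R2=0x63 R3=0x6f  N=0 Z=1
after  3: R0=0x00 R1=0x04 R2=0x63 R3=0x6f  N=0 Z=1
after  4: R0=0x00 R1=0x04 R2=0x63 R3=0x6f  N=0 Z=0
after  5: R0=0x00 R1=0x04 R2=0x04 R3=0x6f  N=0 Z=0
after  6: R0=0x00 R1=0x04 R2=0x00 R3=0x6f  N=0 Z=1
after  7: R0=0x00 R1=0x04 R2=0x00 R3=0x04  N=0 Z=0
after  8: R0=0x00 R1=0x04 R2=0x00 R3=0x04  N=0 Z=1
after  9: R0=0x00 R1=0x04 R2=0x04 R3=0x04  N=0 Z=0
after 10: R0=0x00 R1=0x04 R2=0x04 R3=0x00  N=0 Z=1
after 11: R0=0x08 R1=0x04 R2=0x04 R3=0x00  N=0 Z=0
-- IRQ taken; context saved, return-PC = 12 --
mismatch: R2: reported 0x84 vs actual 0x04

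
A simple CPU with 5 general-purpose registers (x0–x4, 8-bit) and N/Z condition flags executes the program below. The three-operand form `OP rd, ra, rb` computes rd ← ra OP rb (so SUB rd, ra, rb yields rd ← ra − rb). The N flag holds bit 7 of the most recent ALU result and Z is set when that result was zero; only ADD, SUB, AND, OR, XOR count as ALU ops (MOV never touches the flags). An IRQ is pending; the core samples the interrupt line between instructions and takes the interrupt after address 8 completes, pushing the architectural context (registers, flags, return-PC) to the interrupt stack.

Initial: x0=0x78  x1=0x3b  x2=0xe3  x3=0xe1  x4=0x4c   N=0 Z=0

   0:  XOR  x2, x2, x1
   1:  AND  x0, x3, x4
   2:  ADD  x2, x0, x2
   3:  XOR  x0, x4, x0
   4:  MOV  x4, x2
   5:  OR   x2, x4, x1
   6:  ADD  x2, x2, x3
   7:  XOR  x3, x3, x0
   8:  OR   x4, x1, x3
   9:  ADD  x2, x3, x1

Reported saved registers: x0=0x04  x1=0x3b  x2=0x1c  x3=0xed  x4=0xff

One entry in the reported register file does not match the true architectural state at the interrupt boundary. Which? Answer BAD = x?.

after  0: x0=0x78 x1=0x3b x2=0xd8 x3=0xe1 x4=0x4c  N=1 Z=0
after  1: x0=0x40 x1=0x3b x2=0xd8 x3=0xe1 x4=0x4c  N=0 Z=0
after  2: x0=0x40 x1=0x3b x2=0x18 x3=0xe1 x4=0x4c  N=0 Z=0
after  3: x0=0x0c x1=0x3b x2=0x18 x3=0xe1 x4=0x4c  N=0 Z=0
after  4: x0=0x0c x1=0x3b x2=0x18 x3=0xe1 x4=0x18  N=0 Z=0
after  5: x0=0x0c x1=0x3b x2=0x3b x3=0xe1 x4=0x18  N=0 Z=0
after  6: x0=0x0c x1=0x3b x2=0x1c x3=0xe1 x4=0x18  N=0 Z=0
after  7: x0=0x0c x1=0x3b x2=0x1c x3=0xed x4=0x18  N=1 Z=0
after  8: x0=0x0c x1=0x3b x2=0x1c x3=0xed x4=0xff  N=1 Z=0
-- IRQ taken; context saved, return-PC = 9 --
mismatch: x0: reported 0x04 vs actual 0x0c

BAD = x0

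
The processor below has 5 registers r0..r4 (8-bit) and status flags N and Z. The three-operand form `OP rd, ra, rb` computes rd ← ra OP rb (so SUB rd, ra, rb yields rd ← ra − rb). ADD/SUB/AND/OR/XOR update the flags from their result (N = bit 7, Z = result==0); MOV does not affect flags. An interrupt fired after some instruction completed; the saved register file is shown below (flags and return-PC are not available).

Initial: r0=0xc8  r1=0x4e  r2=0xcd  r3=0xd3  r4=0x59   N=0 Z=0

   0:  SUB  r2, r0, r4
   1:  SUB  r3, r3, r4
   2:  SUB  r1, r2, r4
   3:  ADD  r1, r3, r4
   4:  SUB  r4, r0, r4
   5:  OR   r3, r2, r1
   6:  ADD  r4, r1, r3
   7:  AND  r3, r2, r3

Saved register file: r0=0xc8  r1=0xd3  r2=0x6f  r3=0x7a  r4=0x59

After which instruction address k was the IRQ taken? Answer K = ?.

K = 3

after  0: r0=0xc8 r1=0x4e r2=0x6f r3=0xd3 r4=0x59  N=0 Z=0
after  1: r0=0xc8 r1=0x4e r2=0x6f r3=0x7a r4=0x59  N=0 Z=0
after  2: r0=0xc8 r1=0x16 r2=0x6f r3=0x7a r4=0x59  N=0 Z=0
after  3: r0=0xc8 r1=0xd3 r2=0x6f r3=0x7a r4=0x59  N=1 Z=0
-- IRQ taken; context saved, return-PC = 4 --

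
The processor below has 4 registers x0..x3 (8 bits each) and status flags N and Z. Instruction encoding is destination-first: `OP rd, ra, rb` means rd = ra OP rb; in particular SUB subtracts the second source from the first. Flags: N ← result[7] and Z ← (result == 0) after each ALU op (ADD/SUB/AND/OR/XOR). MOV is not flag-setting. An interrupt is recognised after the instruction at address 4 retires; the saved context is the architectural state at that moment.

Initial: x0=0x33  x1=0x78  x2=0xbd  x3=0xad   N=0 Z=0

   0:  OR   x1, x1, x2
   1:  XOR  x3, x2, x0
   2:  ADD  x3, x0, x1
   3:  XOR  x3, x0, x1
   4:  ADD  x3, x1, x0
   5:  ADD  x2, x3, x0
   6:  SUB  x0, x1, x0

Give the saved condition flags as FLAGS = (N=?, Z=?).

FLAGS = (N=0, Z=0)

after  0: x0=0x33 x1=0xfd x2=0xbd x3=0xad  N=1 Z=0
after  1: x0=0x33 x1=0xfd x2=0xbd x3=0x8e  N=1 Z=0
after  2: x0=0x33 x1=0xfd x2=0xbd x3=0x30  N=0 Z=0
after  3: x0=0x33 x1=0xfd x2=0xbd x3=0xce  N=1 Z=0
after  4: x0=0x33 x1=0xfd x2=0xbd x3=0x30  N=0 Z=0
-- IRQ taken; context saved, return-PC = 5 --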